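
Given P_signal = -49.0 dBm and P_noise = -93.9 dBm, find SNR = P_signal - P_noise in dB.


SNR = -49.0 - (-93.9) = 44.9 dB

44.9 dB


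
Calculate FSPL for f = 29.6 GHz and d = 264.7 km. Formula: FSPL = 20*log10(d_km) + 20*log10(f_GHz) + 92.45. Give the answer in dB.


20*log10(264.7) = 48.46
20*log10(29.6) = 29.43
FSPL = 170.3 dB

170.3 dB


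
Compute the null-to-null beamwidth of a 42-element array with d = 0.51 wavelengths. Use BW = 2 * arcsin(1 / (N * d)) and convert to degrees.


1/(N*d) = 1/(42*0.51) = 0.046685
BW = 2*arcsin(0.046685) = 5.4 degrees

5.4 degrees


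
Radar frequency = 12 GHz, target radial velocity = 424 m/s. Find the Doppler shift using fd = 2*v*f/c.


fd = 2 * 424 * 12000000000.0 / 3e8 = 33920.0 Hz

33920.0 Hz


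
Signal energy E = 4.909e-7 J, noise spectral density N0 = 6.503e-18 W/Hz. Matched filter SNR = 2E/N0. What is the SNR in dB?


SNR_lin = 2 * 4.909e-7 / 6.503e-18 = 1.51e11
SNR_dB = 10*log10(1.51e11) = 111.8 dB

111.8 dB


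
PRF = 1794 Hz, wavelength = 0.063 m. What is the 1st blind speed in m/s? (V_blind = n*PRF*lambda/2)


V_blind = 1 * 1794 * 0.063 / 2 = 56.5 m/s

56.5 m/s


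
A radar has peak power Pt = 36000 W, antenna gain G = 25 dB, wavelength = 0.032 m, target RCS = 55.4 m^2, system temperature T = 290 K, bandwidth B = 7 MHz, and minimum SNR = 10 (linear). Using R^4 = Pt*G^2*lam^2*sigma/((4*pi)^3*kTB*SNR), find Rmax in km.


G_lin = 10^(25/10) = 316.227766
R^4 = 36000 * 316.227766^2 * 0.032^2 * 55.4 / ((4*pi)^3 * 1.38e-23 * 290 * 7000000.0 * 10)
R^4 = 3.67373e17 m^4
R_max = (3.67373e17)^(1/4) = 24619.4 m = 24.6 km

24.6 km


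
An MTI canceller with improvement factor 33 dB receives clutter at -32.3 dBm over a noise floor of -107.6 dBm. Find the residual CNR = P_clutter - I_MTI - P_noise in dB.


CNR = -32.3 - 33 - (-107.6) = 42.3 dB

42.3 dB


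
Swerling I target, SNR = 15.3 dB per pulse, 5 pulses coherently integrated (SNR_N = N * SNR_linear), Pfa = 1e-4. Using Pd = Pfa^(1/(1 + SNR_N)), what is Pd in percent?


SNR_lin = 10^(15.3/10) = 33.88442
SNR_N = 5 * 33.88442 = 169.4221
1/(1 + SNR_N) = 1/170.4221 = 0.0058678
Pd = (1e-4)^0.0058678 = 0.94739
Pd = 94.7%

94.7%


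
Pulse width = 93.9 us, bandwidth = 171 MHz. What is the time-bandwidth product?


TBP = 93.9 * 171 = 16056.9

16056.9


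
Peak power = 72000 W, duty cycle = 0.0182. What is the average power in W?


P_avg = 72000 * 0.0182 = 1310.4 W

1310.4 W


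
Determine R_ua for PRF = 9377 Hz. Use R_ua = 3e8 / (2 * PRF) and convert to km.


R_ua = 3e8 / (2 * 9377) = 15996.6 m = 16.0 km

16.0 km


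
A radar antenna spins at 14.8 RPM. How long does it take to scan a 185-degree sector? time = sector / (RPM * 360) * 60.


t = 185 / (14.8 * 360) * 60 = 2.08 s

2.08 s


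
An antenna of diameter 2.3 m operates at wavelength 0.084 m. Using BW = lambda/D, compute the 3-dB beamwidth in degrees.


BW_rad = 0.084 / 2.3 = 0.036522
BW_deg = 2.09 degrees

2.09 degrees


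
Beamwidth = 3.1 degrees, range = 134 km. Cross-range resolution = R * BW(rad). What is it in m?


BW_rad = 0.054105207
CR = 134000 * 0.054105207 = 7250.1 m

7250.1 m


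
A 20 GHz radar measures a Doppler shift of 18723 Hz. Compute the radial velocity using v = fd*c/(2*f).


v = 18723 * 3e8 / (2 * 20000000000.0) = 140.4 m/s

140.4 m/s


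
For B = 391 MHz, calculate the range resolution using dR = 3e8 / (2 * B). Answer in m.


dR = 3e8 / (2 * 391000000.0) = 0.38 m

0.38 m


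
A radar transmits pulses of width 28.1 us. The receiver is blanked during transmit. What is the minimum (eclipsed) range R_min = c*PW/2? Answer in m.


R_min = 3e8 * 28.1e-6 / 2 = 4215.0 m

4215.0 m


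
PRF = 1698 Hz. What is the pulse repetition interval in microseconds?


PRI = 1/1698 = 0.0005889282 s = 588.9 us

588.9 us


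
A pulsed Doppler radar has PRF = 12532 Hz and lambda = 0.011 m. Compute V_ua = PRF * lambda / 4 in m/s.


V_ua = 12532 * 0.011 / 4 = 34.5 m/s

34.5 m/s


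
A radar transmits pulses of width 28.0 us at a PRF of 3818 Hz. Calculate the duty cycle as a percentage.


DC = 28.0e-6 * 3818 * 100 = 10.69%

10.69%


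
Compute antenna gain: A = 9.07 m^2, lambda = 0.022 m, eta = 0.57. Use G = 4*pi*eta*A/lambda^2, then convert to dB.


G_linear = 4*pi*0.57*9.07/0.022^2 = 134229.09
G_dB = 10*log10(134229.09) = 51.3 dB

51.3 dB


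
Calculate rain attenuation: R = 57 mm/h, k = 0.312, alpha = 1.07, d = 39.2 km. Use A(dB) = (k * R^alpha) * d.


gamma = 0.312 * 57^1.07 = 23.601559 dB/km
A = 23.601559 * 39.2 = 925.18 dB

925.18 dB


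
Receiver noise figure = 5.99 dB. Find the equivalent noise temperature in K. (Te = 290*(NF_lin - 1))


NF_lin = 10^(5.99/10) = 3.971915
Te = 290 * (3.971915 - 1) = 861.9 K

861.9 K


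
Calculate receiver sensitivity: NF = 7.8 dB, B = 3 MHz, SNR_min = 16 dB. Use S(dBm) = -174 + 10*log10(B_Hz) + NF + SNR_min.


10*log10(3000000.0) = 64.77
S = -174 + 64.77 + 7.8 + 16 = -85.4 dBm

-85.4 dBm


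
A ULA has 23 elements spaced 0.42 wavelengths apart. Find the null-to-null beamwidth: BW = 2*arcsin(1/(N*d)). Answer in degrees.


1/(N*d) = 1/(23*0.42) = 0.10352
BW = 2*arcsin(0.10352) = 11.9 degrees

11.9 degrees


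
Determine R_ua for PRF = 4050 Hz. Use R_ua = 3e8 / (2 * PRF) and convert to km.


R_ua = 3e8 / (2 * 4050) = 37037.0 m = 37.0 km

37.0 km


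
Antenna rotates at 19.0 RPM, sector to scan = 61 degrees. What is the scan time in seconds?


t = 61 / (19.0 * 360) * 60 = 0.54 s

0.54 s


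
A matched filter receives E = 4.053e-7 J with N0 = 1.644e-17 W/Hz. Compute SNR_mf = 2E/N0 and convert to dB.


SNR_lin = 2 * 4.053e-7 / 1.644e-17 = 4.931e10
SNR_dB = 10*log10(4.931e10) = 106.9 dB

106.9 dB


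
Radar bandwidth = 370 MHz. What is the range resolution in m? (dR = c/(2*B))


dR = 3e8 / (2 * 370000000.0) = 0.41 m

0.41 m


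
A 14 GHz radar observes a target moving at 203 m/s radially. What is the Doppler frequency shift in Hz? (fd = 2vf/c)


fd = 2 * 203 * 14000000000.0 / 3e8 = 18946.7 Hz

18946.7 Hz


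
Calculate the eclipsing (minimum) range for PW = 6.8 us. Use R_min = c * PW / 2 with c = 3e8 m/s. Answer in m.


R_min = 3e8 * 6.8e-6 / 2 = 1020.0 m

1020.0 m


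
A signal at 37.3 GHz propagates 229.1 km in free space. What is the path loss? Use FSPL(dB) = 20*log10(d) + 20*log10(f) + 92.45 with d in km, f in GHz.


20*log10(229.1) = 47.2
20*log10(37.3) = 31.43
FSPL = 171.1 dB

171.1 dB


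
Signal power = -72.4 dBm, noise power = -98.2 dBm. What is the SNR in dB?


SNR = -72.4 - (-98.2) = 25.8 dB

25.8 dB


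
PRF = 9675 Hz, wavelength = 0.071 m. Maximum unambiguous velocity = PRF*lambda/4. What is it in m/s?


V_ua = 9675 * 0.071 / 4 = 171.7 m/s

171.7 m/s


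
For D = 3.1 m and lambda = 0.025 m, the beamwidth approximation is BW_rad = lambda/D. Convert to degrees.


BW_rad = 0.025 / 3.1 = 0.008065
BW_deg = 0.46 degrees

0.46 degrees


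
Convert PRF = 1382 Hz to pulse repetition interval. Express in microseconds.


PRI = 1/1382 = 0.000723589 s = 723.6 us

723.6 us


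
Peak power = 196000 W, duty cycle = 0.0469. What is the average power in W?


P_avg = 196000 * 0.0469 = 9192.4 W

9192.4 W


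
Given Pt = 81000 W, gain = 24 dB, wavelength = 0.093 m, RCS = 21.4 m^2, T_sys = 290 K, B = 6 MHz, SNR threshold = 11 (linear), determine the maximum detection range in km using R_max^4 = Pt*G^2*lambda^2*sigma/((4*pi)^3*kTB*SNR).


G_lin = 10^(24/10) = 251.188643
R^4 = 81000 * 251.188643^2 * 0.093^2 * 21.4 / ((4*pi)^3 * 1.38e-23 * 290 * 6000000.0 * 11)
R^4 = 1.80474e18 m^4
R_max = (1.80474e18)^(1/4) = 36652.5 m = 36.7 km

36.7 km


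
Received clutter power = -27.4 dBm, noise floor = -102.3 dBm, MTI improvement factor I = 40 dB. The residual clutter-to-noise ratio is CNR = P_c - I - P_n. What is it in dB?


CNR = -27.4 - 40 - (-102.3) = 34.9 dB

34.9 dB


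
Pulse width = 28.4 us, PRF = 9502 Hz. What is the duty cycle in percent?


DC = 28.4e-6 * 9502 * 100 = 26.99%

26.99%


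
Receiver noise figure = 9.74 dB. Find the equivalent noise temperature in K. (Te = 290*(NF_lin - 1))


NF_lin = 10^(9.74/10) = 9.418896
Te = 290 * (9.418896 - 1) = 2441.5 K

2441.5 K


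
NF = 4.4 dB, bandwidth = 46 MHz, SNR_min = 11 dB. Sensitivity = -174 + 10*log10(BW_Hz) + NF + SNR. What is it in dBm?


10*log10(46000000.0) = 76.63
S = -174 + 76.63 + 4.4 + 11 = -82.0 dBm

-82.0 dBm


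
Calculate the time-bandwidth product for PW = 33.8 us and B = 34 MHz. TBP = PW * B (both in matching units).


TBP = 33.8 * 34 = 1149.2

1149.2


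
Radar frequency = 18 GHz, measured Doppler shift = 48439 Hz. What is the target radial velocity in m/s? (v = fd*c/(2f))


v = 48439 * 3e8 / (2 * 18000000000.0) = 403.7 m/s

403.7 m/s


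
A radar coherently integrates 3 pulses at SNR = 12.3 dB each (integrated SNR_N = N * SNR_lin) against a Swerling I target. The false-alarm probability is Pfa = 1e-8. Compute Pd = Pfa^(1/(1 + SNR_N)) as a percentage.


SNR_lin = 10^(12.3/10) = 16.98244
SNR_N = 3 * 16.98244 = 50.94732
1/(1 + SNR_N) = 1/51.94732 = 0.0192503
Pd = (1e-8)^0.0192503 = 0.70145
Pd = 70.1%

70.1%


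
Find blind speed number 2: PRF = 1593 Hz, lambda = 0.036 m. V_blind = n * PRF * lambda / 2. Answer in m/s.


V_blind = 2 * 1593 * 0.036 / 2 = 57.3 m/s

57.3 m/s


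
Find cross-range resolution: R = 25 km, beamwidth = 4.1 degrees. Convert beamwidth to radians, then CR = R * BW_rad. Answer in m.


BW_rad = 0.071558499
CR = 25000 * 0.071558499 = 1789.0 m

1789.0 m


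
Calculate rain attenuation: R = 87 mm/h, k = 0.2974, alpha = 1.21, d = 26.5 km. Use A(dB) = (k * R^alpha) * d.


gamma = 0.2974 * 87^1.21 = 66.093577 dB/km
A = 66.093577 * 26.5 = 1751.48 dB

1751.48 dB


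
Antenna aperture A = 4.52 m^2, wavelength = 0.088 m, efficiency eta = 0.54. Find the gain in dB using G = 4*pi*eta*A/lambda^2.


G_linear = 4*pi*0.54*4.52/0.088^2 = 3960.74
G_dB = 10*log10(3960.74) = 36.0 dB

36.0 dB


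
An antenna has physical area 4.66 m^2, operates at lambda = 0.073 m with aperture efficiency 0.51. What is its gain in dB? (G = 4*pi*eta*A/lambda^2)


G_linear = 4*pi*0.51*4.66/0.073^2 = 5604.29
G_dB = 10*log10(5604.29) = 37.5 dB

37.5 dB


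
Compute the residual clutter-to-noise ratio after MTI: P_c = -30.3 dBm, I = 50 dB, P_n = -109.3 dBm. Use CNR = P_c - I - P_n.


CNR = -30.3 - 50 - (-109.3) = 29.0 dB

29.0 dB


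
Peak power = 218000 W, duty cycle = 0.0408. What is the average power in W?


P_avg = 218000 * 0.0408 = 8894.4 W

8894.4 W


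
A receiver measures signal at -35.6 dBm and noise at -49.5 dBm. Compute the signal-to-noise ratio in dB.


SNR = -35.6 - (-49.5) = 13.9 dB

13.9 dB


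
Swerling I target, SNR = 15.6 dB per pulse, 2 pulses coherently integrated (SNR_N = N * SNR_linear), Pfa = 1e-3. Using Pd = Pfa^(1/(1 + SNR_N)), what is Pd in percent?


SNR_lin = 10^(15.6/10) = 36.30781
SNR_N = 2 * 36.30781 = 72.61562
1/(1 + SNR_N) = 1/73.61562 = 0.0135841
Pd = (1e-3)^0.0135841 = 0.91043
Pd = 91.0%

91.0%


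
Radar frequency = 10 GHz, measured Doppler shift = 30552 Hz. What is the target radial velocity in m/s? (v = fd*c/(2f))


v = 30552 * 3e8 / (2 * 10000000000.0) = 458.3 m/s

458.3 m/s


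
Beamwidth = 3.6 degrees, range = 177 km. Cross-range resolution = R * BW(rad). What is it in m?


BW_rad = 0.062831853
CR = 177000 * 0.062831853 = 11121.2 m

11121.2 m


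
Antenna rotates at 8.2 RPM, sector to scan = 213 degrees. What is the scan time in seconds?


t = 213 / (8.2 * 360) * 60 = 4.33 s

4.33 s


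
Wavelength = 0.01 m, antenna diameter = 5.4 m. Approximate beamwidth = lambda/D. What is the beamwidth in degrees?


BW_rad = 0.01 / 5.4 = 0.001852
BW_deg = 0.11 degrees

0.11 degrees


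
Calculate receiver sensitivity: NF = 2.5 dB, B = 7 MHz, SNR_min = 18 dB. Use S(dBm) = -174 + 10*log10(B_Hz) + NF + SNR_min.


10*log10(7000000.0) = 68.45
S = -174 + 68.45 + 2.5 + 18 = -85.0 dBm

-85.0 dBm


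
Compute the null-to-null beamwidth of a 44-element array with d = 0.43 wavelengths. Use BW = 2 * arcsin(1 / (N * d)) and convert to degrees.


1/(N*d) = 1/(44*0.43) = 0.052854
BW = 2*arcsin(0.052854) = 6.1 degrees

6.1 degrees


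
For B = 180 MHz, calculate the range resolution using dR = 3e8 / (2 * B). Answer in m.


dR = 3e8 / (2 * 180000000.0) = 0.83 m

0.83 m


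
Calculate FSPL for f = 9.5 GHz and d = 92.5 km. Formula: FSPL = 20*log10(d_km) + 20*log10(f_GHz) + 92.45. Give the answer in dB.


20*log10(92.5) = 39.32
20*log10(9.5) = 19.55
FSPL = 151.3 dB

151.3 dB


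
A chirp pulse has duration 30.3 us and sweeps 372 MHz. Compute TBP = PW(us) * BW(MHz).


TBP = 30.3 * 372 = 11271.6

11271.6


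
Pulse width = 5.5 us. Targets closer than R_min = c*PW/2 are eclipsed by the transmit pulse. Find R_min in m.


R_min = 3e8 * 5.5e-6 / 2 = 825.0 m

825.0 m


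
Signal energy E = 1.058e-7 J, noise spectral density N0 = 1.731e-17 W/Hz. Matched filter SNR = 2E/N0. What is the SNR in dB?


SNR_lin = 2 * 1.058e-7 / 1.731e-17 = 1.222e10
SNR_dB = 10*log10(1.222e10) = 100.9 dB

100.9 dB


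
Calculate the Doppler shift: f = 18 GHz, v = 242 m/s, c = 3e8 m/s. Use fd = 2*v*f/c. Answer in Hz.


fd = 2 * 242 * 18000000000.0 / 3e8 = 29040.0 Hz

29040.0 Hz


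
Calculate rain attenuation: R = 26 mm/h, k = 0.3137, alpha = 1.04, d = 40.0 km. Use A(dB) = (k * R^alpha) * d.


gamma = 0.3137 * 26^1.04 = 9.291521 dB/km
A = 9.291521 * 40.0 = 371.66 dB

371.66 dB


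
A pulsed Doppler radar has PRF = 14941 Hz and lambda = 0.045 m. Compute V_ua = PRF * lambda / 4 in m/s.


V_ua = 14941 * 0.045 / 4 = 168.1 m/s

168.1 m/s


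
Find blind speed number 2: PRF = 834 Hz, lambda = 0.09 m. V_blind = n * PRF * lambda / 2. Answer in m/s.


V_blind = 2 * 834 * 0.09 / 2 = 75.1 m/s

75.1 m/s


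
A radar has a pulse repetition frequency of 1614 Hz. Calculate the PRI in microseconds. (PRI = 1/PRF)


PRI = 1/1614 = 0.0006195787 s = 619.6 us

619.6 us


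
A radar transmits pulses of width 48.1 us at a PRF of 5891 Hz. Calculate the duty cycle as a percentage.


DC = 48.1e-6 * 5891 * 100 = 28.34%

28.34%


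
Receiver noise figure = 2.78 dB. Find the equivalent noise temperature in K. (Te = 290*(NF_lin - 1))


NF_lin = 10^(2.78/10) = 1.896706
Te = 290 * (1.896706 - 1) = 260.0 K

260.0 K


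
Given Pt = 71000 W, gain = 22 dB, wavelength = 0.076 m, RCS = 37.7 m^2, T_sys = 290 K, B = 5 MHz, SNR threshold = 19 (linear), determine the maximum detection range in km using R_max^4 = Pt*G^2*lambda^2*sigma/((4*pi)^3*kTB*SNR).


G_lin = 10^(22/10) = 158.489319
R^4 = 71000 * 158.489319^2 * 0.076^2 * 37.7 / ((4*pi)^3 * 1.38e-23 * 290 * 5000000.0 * 19)
R^4 = 5.1475e17 m^4
R_max = (5.1475e17)^(1/4) = 26785.5 m = 26.8 km

26.8 km


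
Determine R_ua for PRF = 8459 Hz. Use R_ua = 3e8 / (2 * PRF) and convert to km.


R_ua = 3e8 / (2 * 8459) = 17732.6 m = 17.7 km

17.7 km


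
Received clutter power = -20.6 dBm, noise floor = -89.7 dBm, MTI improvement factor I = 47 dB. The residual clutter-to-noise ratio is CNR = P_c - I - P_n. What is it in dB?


CNR = -20.6 - 47 - (-89.7) = 22.1 dB

22.1 dB


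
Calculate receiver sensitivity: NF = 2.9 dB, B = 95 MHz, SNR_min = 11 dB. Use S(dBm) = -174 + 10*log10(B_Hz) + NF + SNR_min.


10*log10(95000000.0) = 79.78
S = -174 + 79.78 + 2.9 + 11 = -80.3 dBm

-80.3 dBm


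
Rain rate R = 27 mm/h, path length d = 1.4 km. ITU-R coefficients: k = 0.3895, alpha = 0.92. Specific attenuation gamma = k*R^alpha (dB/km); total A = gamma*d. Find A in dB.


gamma = 0.3895 * 27^0.92 = 8.079084 dB/km
A = 8.079084 * 1.4 = 11.31 dB

11.31 dB


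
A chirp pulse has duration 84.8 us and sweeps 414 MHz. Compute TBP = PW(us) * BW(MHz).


TBP = 84.8 * 414 = 35107.2

35107.2


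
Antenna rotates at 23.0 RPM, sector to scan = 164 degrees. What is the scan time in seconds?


t = 164 / (23.0 * 360) * 60 = 1.19 s

1.19 s


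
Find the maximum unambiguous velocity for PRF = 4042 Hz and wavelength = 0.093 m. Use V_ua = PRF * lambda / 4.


V_ua = 4042 * 0.093 / 4 = 94.0 m/s

94.0 m/s


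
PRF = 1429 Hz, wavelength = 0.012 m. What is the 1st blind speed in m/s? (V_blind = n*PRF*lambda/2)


V_blind = 1 * 1429 * 0.012 / 2 = 8.6 m/s

8.6 m/s


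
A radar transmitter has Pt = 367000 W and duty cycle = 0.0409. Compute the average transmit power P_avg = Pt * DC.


P_avg = 367000 * 0.0409 = 15010.3 W

15010.3 W


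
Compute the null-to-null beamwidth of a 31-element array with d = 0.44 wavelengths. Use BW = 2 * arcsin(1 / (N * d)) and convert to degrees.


1/(N*d) = 1/(31*0.44) = 0.073314
BW = 2*arcsin(0.073314) = 8.4 degrees

8.4 degrees


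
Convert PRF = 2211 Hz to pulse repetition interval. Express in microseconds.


PRI = 1/2211 = 0.000452284 s = 452.3 us

452.3 us


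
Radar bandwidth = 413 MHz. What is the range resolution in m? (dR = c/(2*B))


dR = 3e8 / (2 * 413000000.0) = 0.36 m

0.36 m


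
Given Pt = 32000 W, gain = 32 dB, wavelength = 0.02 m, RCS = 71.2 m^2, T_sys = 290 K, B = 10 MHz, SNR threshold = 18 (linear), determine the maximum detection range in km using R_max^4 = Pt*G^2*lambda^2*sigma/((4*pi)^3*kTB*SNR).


G_lin = 10^(32/10) = 1584.893192
R^4 = 32000 * 1584.893192^2 * 0.02^2 * 71.2 / ((4*pi)^3 * 1.38e-23 * 290 * 10000000.0 * 18)
R^4 = 1.60144e18 m^4
R_max = (1.60144e18)^(1/4) = 35573.6 m = 35.6 km

35.6 km


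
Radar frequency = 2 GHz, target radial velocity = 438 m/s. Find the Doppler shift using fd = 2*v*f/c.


fd = 2 * 438 * 2000000000.0 / 3e8 = 5840.0 Hz

5840.0 Hz


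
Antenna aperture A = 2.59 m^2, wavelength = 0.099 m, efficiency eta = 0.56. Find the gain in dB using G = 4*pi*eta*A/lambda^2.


G_linear = 4*pi*0.56*2.59/0.099^2 = 1859.63
G_dB = 10*log10(1859.63) = 32.7 dB

32.7 dB


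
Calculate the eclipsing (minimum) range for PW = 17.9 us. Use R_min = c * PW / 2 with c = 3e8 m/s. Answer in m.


R_min = 3e8 * 17.9e-6 / 2 = 2685.0 m

2685.0 m


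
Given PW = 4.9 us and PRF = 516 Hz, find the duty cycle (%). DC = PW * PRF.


DC = 4.9e-6 * 516 * 100 = 0.25%

0.25%


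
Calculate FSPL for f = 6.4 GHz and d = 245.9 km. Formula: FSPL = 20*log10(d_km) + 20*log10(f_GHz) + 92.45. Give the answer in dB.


20*log10(245.9) = 47.82
20*log10(6.4) = 16.12
FSPL = 156.4 dB

156.4 dB


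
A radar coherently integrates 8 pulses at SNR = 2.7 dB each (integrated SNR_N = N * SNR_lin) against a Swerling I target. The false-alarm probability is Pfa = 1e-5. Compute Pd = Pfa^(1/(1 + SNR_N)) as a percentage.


SNR_lin = 10^(2.7/10) = 1.86209
SNR_N = 8 * 1.86209 = 14.89672
1/(1 + SNR_N) = 1/15.89672 = 0.0629061
Pd = (1e-5)^0.0629061 = 0.4847
Pd = 48.5%

48.5%


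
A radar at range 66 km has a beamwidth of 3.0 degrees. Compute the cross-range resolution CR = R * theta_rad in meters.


BW_rad = 0.052359878
CR = 66000 * 0.052359878 = 3455.8 m

3455.8 m


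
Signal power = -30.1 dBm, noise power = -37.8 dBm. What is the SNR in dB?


SNR = -30.1 - (-37.8) = 7.7 dB

7.7 dB


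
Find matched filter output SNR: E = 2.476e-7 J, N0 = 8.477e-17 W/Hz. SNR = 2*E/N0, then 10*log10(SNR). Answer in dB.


SNR_lin = 2 * 2.476e-7 / 8.477e-17 = 5.842e9
SNR_dB = 10*log10(5.842e9) = 97.7 dB

97.7 dB


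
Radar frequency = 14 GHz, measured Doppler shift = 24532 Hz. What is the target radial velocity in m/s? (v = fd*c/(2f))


v = 24532 * 3e8 / (2 * 14000000000.0) = 262.8 m/s

262.8 m/s


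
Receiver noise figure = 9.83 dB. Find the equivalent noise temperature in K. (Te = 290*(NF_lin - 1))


NF_lin = 10^(9.83/10) = 9.616123
Te = 290 * (9.616123 - 1) = 2498.7 K

2498.7 K


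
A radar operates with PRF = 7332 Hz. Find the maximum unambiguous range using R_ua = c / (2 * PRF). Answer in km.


R_ua = 3e8 / (2 * 7332) = 20458.3 m = 20.5 km

20.5 km


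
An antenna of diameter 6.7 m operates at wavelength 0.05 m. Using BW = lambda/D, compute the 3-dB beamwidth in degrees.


BW_rad = 0.05 / 6.7 = 0.007463
BW_deg = 0.43 degrees

0.43 degrees


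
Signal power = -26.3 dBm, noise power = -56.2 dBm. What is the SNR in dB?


SNR = -26.3 - (-56.2) = 29.9 dB

29.9 dB


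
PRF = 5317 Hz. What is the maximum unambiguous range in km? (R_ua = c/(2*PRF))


R_ua = 3e8 / (2 * 5317) = 28211.4 m = 28.2 km

28.2 km


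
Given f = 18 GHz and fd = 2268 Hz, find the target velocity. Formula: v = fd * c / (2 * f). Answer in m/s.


v = 2268 * 3e8 / (2 * 18000000000.0) = 18.9 m/s

18.9 m/s


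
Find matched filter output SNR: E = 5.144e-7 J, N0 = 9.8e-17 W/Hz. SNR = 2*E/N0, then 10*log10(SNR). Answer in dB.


SNR_lin = 2 * 5.144e-7 / 9.8e-17 = 1.05e10
SNR_dB = 10*log10(1.05e10) = 100.2 dB

100.2 dB


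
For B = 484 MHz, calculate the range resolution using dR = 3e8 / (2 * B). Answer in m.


dR = 3e8 / (2 * 484000000.0) = 0.31 m

0.31 m


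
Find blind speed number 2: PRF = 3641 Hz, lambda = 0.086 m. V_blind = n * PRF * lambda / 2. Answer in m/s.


V_blind = 2 * 3641 * 0.086 / 2 = 313.1 m/s

313.1 m/s


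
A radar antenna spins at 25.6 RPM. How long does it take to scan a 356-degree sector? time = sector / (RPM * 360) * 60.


t = 356 / (25.6 * 360) * 60 = 2.32 s

2.32 s


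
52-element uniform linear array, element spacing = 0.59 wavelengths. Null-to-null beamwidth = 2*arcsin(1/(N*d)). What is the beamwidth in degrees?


1/(N*d) = 1/(52*0.59) = 0.032595
BW = 2*arcsin(0.032595) = 3.7 degrees

3.7 degrees


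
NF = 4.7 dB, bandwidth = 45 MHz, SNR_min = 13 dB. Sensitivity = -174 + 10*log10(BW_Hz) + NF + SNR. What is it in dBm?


10*log10(45000000.0) = 76.53
S = -174 + 76.53 + 4.7 + 13 = -79.8 dBm

-79.8 dBm


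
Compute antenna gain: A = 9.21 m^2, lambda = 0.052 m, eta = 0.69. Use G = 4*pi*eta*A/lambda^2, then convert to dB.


G_linear = 4*pi*0.69*9.21/0.052^2 = 29533.29
G_dB = 10*log10(29533.29) = 44.7 dB

44.7 dB


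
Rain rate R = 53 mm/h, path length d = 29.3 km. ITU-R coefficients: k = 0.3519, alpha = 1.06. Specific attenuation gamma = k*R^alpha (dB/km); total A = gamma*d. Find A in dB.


gamma = 0.3519 * 53^1.06 = 23.667462 dB/km
A = 23.667462 * 29.3 = 693.46 dB

693.46 dB


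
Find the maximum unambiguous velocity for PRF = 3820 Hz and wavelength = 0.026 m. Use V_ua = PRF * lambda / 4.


V_ua = 3820 * 0.026 / 4 = 24.8 m/s

24.8 m/s


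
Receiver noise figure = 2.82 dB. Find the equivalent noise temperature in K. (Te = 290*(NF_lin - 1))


NF_lin = 10^(2.82/10) = 1.914256
Te = 290 * (1.914256 - 1) = 265.1 K

265.1 K


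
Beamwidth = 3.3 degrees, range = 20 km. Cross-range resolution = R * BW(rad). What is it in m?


BW_rad = 0.057595865
CR = 20000 * 0.057595865 = 1151.9 m

1151.9 m


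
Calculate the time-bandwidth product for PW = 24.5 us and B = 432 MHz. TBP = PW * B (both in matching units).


TBP = 24.5 * 432 = 10584.0

10584.0


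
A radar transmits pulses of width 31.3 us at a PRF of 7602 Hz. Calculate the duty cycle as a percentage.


DC = 31.3e-6 * 7602 * 100 = 23.79%

23.79%


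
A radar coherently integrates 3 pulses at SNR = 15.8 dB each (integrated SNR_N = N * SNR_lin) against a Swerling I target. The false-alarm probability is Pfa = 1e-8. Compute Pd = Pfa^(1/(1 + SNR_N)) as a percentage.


SNR_lin = 10^(15.8/10) = 38.01894
SNR_N = 3 * 38.01894 = 114.05682
1/(1 + SNR_N) = 1/115.05682 = 0.0086914
Pd = (1e-8)^0.0086914 = 0.85206
Pd = 85.2%

85.2%


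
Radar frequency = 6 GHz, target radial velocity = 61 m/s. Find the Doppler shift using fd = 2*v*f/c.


fd = 2 * 61 * 6000000000.0 / 3e8 = 2440.0 Hz

2440.0 Hz


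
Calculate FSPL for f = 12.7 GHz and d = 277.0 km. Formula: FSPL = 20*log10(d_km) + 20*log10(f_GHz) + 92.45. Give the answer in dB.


20*log10(277.0) = 48.85
20*log10(12.7) = 22.08
FSPL = 163.4 dB

163.4 dB


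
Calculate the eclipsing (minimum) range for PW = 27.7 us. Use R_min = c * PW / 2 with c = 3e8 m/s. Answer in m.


R_min = 3e8 * 27.7e-6 / 2 = 4155.0 m

4155.0 m


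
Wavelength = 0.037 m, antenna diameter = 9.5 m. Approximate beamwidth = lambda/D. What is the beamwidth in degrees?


BW_rad = 0.037 / 9.5 = 0.003895
BW_deg = 0.22 degrees

0.22 degrees


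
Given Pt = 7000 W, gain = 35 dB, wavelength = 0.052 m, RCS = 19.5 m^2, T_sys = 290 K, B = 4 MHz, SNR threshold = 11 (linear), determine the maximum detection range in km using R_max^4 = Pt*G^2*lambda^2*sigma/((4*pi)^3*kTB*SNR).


G_lin = 10^(35/10) = 3162.27766
R^4 = 7000 * 3162.27766^2 * 0.052^2 * 19.5 / ((4*pi)^3 * 1.38e-23 * 290 * 4000000.0 * 11)
R^4 = 1.05628e19 m^4
R_max = (1.05628e19)^(1/4) = 57009.2 m = 57.0 km

57.0 km


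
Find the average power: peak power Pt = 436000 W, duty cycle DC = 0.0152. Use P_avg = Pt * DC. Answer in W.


P_avg = 436000 * 0.0152 = 6627.2 W

6627.2 W


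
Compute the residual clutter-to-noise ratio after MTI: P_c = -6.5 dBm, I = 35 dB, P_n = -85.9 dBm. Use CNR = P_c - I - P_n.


CNR = -6.5 - 35 - (-85.9) = 44.4 dB

44.4 dB


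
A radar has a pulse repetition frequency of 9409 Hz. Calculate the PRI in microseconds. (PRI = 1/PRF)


PRI = 1/9409 = 0.0001062812 s = 106.3 us

106.3 us


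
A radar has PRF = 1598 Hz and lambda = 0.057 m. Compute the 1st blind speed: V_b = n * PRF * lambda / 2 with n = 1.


V_blind = 1 * 1598 * 0.057 / 2 = 45.5 m/s

45.5 m/s


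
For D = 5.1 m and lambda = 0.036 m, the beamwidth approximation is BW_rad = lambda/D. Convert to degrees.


BW_rad = 0.036 / 5.1 = 0.007059
BW_deg = 0.4 degrees

0.4 degrees


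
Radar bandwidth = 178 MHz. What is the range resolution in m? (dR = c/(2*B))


dR = 3e8 / (2 * 178000000.0) = 0.84 m

0.84 m


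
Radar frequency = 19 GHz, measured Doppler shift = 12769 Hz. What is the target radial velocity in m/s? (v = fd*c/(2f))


v = 12769 * 3e8 / (2 * 19000000000.0) = 100.8 m/s

100.8 m/s


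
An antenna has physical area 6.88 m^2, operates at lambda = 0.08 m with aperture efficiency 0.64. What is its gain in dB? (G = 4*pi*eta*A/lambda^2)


G_linear = 4*pi*0.64*6.88/0.08^2 = 8645.66
G_dB = 10*log10(8645.66) = 39.4 dB

39.4 dB


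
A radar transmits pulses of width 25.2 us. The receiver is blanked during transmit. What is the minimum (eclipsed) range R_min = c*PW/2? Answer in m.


R_min = 3e8 * 25.2e-6 / 2 = 3780.0 m

3780.0 m


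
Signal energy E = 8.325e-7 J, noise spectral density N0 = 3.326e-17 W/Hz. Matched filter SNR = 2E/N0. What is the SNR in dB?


SNR_lin = 2 * 8.325e-7 / 3.326e-17 = 5.006e10
SNR_dB = 10*log10(5.006e10) = 107.0 dB

107.0 dB


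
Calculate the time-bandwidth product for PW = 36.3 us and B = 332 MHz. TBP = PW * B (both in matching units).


TBP = 36.3 * 332 = 12051.6

12051.6


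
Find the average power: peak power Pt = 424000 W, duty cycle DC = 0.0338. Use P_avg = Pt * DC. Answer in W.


P_avg = 424000 * 0.0338 = 14331.2 W

14331.2 W


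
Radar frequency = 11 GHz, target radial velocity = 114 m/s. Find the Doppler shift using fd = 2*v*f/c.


fd = 2 * 114 * 11000000000.0 / 3e8 = 8360.0 Hz

8360.0 Hz


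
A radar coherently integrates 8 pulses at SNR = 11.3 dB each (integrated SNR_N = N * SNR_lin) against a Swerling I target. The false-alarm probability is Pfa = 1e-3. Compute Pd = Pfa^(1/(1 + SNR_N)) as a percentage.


SNR_lin = 10^(11.3/10) = 13.48963
SNR_N = 8 * 13.48963 = 107.91704
1/(1 + SNR_N) = 1/108.91704 = 0.0091813
Pd = (1e-3)^0.0091813 = 0.93855
Pd = 93.9%

93.9%


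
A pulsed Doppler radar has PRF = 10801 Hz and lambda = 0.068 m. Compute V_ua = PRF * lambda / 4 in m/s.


V_ua = 10801 * 0.068 / 4 = 183.6 m/s

183.6 m/s


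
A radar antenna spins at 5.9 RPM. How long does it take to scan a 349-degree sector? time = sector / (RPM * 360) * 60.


t = 349 / (5.9 * 360) * 60 = 9.86 s

9.86 s


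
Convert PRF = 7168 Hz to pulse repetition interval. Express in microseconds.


PRI = 1/7168 = 0.0001395089 s = 139.5 us

139.5 us


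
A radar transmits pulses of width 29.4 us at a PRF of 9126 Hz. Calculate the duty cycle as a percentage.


DC = 29.4e-6 * 9126 * 100 = 26.83%

26.83%


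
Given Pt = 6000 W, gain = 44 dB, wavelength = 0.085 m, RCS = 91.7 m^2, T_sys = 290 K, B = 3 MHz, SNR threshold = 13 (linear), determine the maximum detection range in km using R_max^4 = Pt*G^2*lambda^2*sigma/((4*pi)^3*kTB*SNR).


G_lin = 10^(44/10) = 25118.864315
R^4 = 6000 * 25118.864315^2 * 0.085^2 * 91.7 / ((4*pi)^3 * 1.38e-23 * 290 * 3000000.0 * 13)
R^4 = 8.09817e21 m^4
R_max = (8.09817e21)^(1/4) = 299983.1 m = 300.0 km

300.0 km


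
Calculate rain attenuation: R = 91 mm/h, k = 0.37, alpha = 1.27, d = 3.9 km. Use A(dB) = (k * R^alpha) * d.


gamma = 0.37 * 91^1.27 = 113.811014 dB/km
A = 113.811014 * 3.9 = 443.86 dB

443.86 dB


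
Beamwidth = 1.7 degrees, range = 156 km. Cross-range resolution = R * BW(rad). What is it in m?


BW_rad = 0.029670597
CR = 156000 * 0.029670597 = 4628.6 m

4628.6 m


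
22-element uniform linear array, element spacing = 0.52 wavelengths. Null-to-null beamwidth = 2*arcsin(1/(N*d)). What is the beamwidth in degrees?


1/(N*d) = 1/(22*0.52) = 0.087413
BW = 2*arcsin(0.087413) = 10.0 degrees

10.0 degrees


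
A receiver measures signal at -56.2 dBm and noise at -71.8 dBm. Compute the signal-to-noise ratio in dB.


SNR = -56.2 - (-71.8) = 15.6 dB

15.6 dB


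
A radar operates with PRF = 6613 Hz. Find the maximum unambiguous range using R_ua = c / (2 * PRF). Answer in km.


R_ua = 3e8 / (2 * 6613) = 22682.6 m = 22.7 km

22.7 km


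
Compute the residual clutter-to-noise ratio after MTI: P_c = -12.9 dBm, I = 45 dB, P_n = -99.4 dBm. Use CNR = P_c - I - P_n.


CNR = -12.9 - 45 - (-99.4) = 41.5 dB

41.5 dB


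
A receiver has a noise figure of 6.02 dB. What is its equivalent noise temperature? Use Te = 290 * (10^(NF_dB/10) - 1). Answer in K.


NF_lin = 10^(6.02/10) = 3.999447
Te = 290 * (3.999447 - 1) = 869.8 K

869.8 K


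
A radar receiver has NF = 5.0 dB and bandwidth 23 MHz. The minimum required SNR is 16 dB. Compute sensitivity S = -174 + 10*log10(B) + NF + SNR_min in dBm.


10*log10(23000000.0) = 73.62
S = -174 + 73.62 + 5.0 + 16 = -79.4 dBm

-79.4 dBm


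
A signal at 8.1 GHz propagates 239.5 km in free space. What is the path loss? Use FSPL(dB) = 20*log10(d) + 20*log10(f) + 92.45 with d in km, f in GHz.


20*log10(239.5) = 47.59
20*log10(8.1) = 18.17
FSPL = 158.2 dB

158.2 dB


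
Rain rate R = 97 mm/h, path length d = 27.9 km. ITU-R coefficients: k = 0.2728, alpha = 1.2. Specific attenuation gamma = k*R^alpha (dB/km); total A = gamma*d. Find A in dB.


gamma = 0.2728 * 97^1.2 = 66.064849 dB/km
A = 66.064849 * 27.9 = 1843.21 dB

1843.21 dB


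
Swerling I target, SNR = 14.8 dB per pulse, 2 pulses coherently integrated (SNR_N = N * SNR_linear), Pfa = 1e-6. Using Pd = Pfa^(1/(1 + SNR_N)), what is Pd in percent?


SNR_lin = 10^(14.8/10) = 30.19952
SNR_N = 2 * 30.19952 = 60.39904
1/(1 + SNR_N) = 1/61.39904 = 0.0162869
Pd = (1e-6)^0.0162869 = 0.79851
Pd = 79.9%

79.9%


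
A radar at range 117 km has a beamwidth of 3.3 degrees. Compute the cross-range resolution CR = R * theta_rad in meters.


BW_rad = 0.057595865
CR = 117000 * 0.057595865 = 6738.7 m

6738.7 m


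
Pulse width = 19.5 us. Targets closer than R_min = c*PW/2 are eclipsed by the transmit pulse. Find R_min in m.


R_min = 3e8 * 19.5e-6 / 2 = 2925.0 m

2925.0 m


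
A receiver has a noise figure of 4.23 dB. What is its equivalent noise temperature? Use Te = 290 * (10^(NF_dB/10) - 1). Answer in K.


NF_lin = 10^(4.23/10) = 2.6485
Te = 290 * (2.6485 - 1) = 478.1 K

478.1 K


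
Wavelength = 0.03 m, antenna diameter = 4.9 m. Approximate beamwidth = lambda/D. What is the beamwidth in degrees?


BW_rad = 0.03 / 4.9 = 0.006122
BW_deg = 0.35 degrees

0.35 degrees


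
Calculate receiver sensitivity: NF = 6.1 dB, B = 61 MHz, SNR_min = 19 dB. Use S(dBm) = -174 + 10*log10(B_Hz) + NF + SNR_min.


10*log10(61000000.0) = 77.85
S = -174 + 77.85 + 6.1 + 19 = -71.0 dBm

-71.0 dBm


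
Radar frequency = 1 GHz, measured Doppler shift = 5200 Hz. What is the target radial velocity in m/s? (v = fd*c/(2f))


v = 5200 * 3e8 / (2 * 1000000000.0) = 780.0 m/s

780.0 m/s


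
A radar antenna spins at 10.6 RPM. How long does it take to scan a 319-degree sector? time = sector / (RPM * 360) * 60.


t = 319 / (10.6 * 360) * 60 = 5.02 s

5.02 s


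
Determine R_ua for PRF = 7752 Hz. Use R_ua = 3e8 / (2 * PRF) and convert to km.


R_ua = 3e8 / (2 * 7752) = 19349.8 m = 19.3 km

19.3 km


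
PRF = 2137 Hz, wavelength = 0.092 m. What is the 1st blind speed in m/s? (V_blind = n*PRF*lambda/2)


V_blind = 1 * 2137 * 0.092 / 2 = 98.3 m/s

98.3 m/s


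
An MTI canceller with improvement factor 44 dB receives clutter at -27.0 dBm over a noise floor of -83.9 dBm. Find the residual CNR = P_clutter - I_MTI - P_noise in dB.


CNR = -27.0 - 44 - (-83.9) = 12.9 dB

12.9 dB


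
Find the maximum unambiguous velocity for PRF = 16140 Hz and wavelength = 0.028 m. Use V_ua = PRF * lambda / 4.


V_ua = 16140 * 0.028 / 4 = 113.0 m/s

113.0 m/s


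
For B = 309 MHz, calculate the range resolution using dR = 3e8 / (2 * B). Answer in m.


dR = 3e8 / (2 * 309000000.0) = 0.49 m

0.49 m


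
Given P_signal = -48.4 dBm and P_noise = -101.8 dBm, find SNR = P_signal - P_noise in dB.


SNR = -48.4 - (-101.8) = 53.4 dB

53.4 dB


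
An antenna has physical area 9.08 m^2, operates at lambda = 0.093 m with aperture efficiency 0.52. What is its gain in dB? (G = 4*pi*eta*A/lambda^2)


G_linear = 4*pi*0.52*9.08/0.093^2 = 6860.14
G_dB = 10*log10(6860.14) = 38.4 dB

38.4 dB


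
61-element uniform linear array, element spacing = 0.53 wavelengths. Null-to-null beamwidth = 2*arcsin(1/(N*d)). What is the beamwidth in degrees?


1/(N*d) = 1/(61*0.53) = 0.030931
BW = 2*arcsin(0.030931) = 3.5 degrees

3.5 degrees


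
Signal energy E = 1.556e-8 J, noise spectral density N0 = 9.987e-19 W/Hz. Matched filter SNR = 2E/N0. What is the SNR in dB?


SNR_lin = 2 * 1.556e-8 / 9.987e-19 = 3.116e10
SNR_dB = 10*log10(3.116e10) = 104.9 dB

104.9 dB


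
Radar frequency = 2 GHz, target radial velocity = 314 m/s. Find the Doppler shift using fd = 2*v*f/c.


fd = 2 * 314 * 2000000000.0 / 3e8 = 4186.7 Hz

4186.7 Hz


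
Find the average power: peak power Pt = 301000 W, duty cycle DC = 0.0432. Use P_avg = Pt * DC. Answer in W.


P_avg = 301000 * 0.0432 = 13003.2 W

13003.2 W


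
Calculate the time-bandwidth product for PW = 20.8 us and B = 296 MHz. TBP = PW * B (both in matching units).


TBP = 20.8 * 296 = 6156.8

6156.8


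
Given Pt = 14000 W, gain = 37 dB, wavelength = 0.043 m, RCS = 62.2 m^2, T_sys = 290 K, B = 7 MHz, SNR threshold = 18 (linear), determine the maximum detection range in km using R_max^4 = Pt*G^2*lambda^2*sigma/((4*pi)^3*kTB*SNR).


G_lin = 10^(37/10) = 5011.872336
R^4 = 14000 * 5011.872336^2 * 0.043^2 * 62.2 / ((4*pi)^3 * 1.38e-23 * 290 * 7000000.0 * 18)
R^4 = 4.04183e19 m^4
R_max = (4.04183e19)^(1/4) = 79734.2 m = 79.7 km

79.7 km


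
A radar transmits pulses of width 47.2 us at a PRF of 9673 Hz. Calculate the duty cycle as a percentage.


DC = 47.2e-6 * 9673 * 100 = 45.66%

45.66%


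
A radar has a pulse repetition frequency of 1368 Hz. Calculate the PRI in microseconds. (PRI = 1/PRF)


PRI = 1/1368 = 0.0007309942 s = 731.0 us

731.0 us


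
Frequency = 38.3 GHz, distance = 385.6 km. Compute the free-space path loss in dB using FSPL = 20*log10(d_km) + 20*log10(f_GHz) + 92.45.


20*log10(385.6) = 51.72
20*log10(38.3) = 31.66
FSPL = 175.8 dB

175.8 dB


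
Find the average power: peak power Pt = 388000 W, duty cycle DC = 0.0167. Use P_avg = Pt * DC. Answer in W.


P_avg = 388000 * 0.0167 = 6479.6 W

6479.6 W


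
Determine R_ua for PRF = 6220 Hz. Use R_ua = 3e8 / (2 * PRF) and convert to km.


R_ua = 3e8 / (2 * 6220) = 24115.8 m = 24.1 km

24.1 km


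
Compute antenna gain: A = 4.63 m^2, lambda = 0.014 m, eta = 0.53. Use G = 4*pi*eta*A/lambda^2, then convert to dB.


G_linear = 4*pi*0.53*4.63/0.014^2 = 157329.68
G_dB = 10*log10(157329.68) = 52.0 dB

52.0 dB


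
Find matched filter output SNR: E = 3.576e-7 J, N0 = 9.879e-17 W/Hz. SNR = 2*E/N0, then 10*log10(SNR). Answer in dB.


SNR_lin = 2 * 3.576e-7 / 9.879e-17 = 7.24e9
SNR_dB = 10*log10(7.24e9) = 98.6 dB

98.6 dB


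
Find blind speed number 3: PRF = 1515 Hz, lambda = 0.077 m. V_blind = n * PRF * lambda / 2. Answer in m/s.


V_blind = 3 * 1515 * 0.077 / 2 = 175.0 m/s

175.0 m/s


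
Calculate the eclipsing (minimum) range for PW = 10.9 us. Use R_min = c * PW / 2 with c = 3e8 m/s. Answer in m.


R_min = 3e8 * 10.9e-6 / 2 = 1635.0 m

1635.0 m


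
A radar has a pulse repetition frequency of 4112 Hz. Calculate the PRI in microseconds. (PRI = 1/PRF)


PRI = 1/4112 = 0.0002431907 s = 243.2 us

243.2 us


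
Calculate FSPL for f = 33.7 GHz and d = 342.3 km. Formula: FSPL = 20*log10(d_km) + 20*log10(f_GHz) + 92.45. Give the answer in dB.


20*log10(342.3) = 50.69
20*log10(33.7) = 30.55
FSPL = 173.7 dB

173.7 dB


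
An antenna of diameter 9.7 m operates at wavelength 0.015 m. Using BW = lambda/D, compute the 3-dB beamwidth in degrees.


BW_rad = 0.015 / 9.7 = 0.001546
BW_deg = 0.09 degrees

0.09 degrees


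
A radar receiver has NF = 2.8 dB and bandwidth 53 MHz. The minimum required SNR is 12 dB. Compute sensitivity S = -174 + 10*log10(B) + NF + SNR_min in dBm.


10*log10(53000000.0) = 77.24
S = -174 + 77.24 + 2.8 + 12 = -82.0 dBm

-82.0 dBm


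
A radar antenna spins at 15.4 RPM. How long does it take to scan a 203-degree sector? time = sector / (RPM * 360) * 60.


t = 203 / (15.4 * 360) * 60 = 2.2 s

2.2 s


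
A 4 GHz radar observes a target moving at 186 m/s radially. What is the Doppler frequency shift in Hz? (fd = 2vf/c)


fd = 2 * 186 * 4000000000.0 / 3e8 = 4960.0 Hz

4960.0 Hz


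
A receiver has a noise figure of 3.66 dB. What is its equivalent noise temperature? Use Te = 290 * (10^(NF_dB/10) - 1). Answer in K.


NF_lin = 10^(3.66/10) = 2.322737
Te = 290 * (2.322737 - 1) = 383.6 K

383.6 K


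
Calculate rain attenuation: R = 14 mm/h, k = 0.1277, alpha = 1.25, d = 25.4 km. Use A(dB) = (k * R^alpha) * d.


gamma = 0.1277 * 14^1.25 = 3.458207 dB/km
A = 3.458207 * 25.4 = 87.84 dB

87.84 dB


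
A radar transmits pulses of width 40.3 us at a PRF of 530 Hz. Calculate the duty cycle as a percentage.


DC = 40.3e-6 * 530 * 100 = 2.14%

2.14%


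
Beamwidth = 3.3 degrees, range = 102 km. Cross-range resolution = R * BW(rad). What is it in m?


BW_rad = 0.057595865
CR = 102000 * 0.057595865 = 5874.8 m

5874.8 m


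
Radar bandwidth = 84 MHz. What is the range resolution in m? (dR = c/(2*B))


dR = 3e8 / (2 * 84000000.0) = 1.79 m

1.79 m


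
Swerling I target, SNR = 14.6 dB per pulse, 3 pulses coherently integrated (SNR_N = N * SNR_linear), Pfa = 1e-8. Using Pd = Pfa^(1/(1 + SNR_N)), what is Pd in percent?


SNR_lin = 10^(14.6/10) = 28.84032
SNR_N = 3 * 28.84032 = 86.52096
1/(1 + SNR_N) = 1/87.52096 = 0.0114258
Pd = (1e-8)^0.0114258 = 0.8102
Pd = 81.0%

81.0%


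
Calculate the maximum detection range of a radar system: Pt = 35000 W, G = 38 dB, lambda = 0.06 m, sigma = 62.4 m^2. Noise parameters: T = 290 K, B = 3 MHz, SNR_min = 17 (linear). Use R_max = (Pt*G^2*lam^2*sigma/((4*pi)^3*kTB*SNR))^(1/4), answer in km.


G_lin = 10^(38/10) = 6309.573445
R^4 = 35000 * 6309.573445^2 * 0.06^2 * 62.4 / ((4*pi)^3 * 1.38e-23 * 290 * 3000000.0 * 17)
R^4 = 7.7282e20 m^4
R_max = (7.7282e20)^(1/4) = 166732.2 m = 166.7 km

166.7 km


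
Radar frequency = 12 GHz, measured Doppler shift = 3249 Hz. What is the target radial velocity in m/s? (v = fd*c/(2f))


v = 3249 * 3e8 / (2 * 12000000000.0) = 40.6 m/s

40.6 m/s
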